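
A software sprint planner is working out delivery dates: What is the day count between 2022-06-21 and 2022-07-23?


Start date: 2022-06-21
End date: 2022-07-23
Jun 2022: +10 days
Jul 2022: +22 days
Total: 32 days

32


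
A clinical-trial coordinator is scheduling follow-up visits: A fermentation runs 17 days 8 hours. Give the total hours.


Days: 17
Extra hours: 8
Hours per day: 24
Days to hours: 17 x 24 = 408
Total: 408 + 8 = 416

416


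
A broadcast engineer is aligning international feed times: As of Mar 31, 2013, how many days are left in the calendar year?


Start: March 31, 2013
End: December 31, 2013
Days left in March: 0
April: 30
May: 31
June: 30
July: 31
... plus remaining months
Sum of remaining months: 275
Total: 0 + 275 = 275

275


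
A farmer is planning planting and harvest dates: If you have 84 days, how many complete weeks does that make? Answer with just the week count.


Total days: 84
Days per week: 7
Division: 84 / 7 = 12 remainder 0
Complete weeks: 12
Remaining days: 0

12


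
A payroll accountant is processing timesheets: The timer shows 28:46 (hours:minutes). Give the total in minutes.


Hours: 28
Minutes: 46
Convert hours to minutes: 28 x 60 = 1680
Add remaining minutes: 1680 + 46 = 1726

1726


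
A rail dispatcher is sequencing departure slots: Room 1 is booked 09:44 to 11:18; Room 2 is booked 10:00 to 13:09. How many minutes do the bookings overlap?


Interval A: [584, 678] minutes from midnight
Interval B: [600, 789] minutes from midnight
Overlap start = max(584, 600) = 600
Overlap end = min(678, 789) = 678
Overlap = 678 - 600 = 78 minutes

78


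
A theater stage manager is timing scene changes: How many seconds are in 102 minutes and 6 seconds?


Minutes: 102
Seconds: 6
Convert minutes to seconds: 102 x 60 = 6120
Add remaining seconds: 6120 + 6 = 6126

6126


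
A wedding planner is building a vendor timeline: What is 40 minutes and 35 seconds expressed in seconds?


Minutes: 40
Extra seconds: 35
Seconds per minute: 60
Minutes to seconds: 40 x 60 = 2400
Total: 2400 + 35 = 2435

2435


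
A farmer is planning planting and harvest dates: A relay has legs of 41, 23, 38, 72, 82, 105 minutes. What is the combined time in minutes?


Durations: 41, 23, 38, 72, 82, 105
Running sum: 41
+ 23 = 64
+ 38 = 102
+ 72 = 174
+ 82 = 256
+ 105 = 361
Total duration: 361 minutes
That is 6 hours and 1 minutes

361


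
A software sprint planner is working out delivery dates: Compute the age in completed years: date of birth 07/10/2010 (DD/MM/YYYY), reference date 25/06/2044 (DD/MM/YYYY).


Birth: 2010-10-07
Reference: 2044-06-25
Year difference: 2044 - 2010 = 34
Has birthday (10-07) occurred by 06-25? No
Birthday not yet reached this year -> subtract 1
Age in full years: 33

33


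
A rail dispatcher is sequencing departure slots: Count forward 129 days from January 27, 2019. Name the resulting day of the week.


Start: 2019-01-27 (Sunday)
Step 1 - find target date: add 129 days
  2019-01-27 + 129 days = 2019-06-05
Step 2 - day of week:
  129 mod 7 = 3
  Sunday + 3 days -> Wednesday
Result: Wednesday (2019-06-05)

Wednesday


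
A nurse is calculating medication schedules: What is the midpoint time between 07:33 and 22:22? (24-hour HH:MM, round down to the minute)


Start time: 07:33 = 453 minutes from midnight
End time: 22:22 = 1342 minutes from midnight
Sum: 453 + 1342 = 1795
Midpoint: 1795 / 2 = 897 minutes
Convert: 897 / 60 = 14 hours, 57 minutes
Result: 14:57

14:57


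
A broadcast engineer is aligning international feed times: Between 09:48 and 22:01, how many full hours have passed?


Start: 09:48
End: 22:01
Hour difference: 22 - 9 = 13 hours
Minute difference: 1 - 48 = -47 minutes
Total minutes: 733
Complete hours: 733 / 60 = 12 (remainder 13)

12


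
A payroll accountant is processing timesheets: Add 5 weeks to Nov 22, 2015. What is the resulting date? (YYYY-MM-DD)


Start: 2015-11-22
Weeks to add: 5
Convert to days: 5 x 7 = 35 days
Add 35 days to 2015-11-22
Result: 2015-12-27

2015-12-27


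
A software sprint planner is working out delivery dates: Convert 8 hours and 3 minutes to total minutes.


Hours: 8
Extra minutes: 3
Minutes per hour: 60
Hours to minutes: 8 x 60 = 480
Total: 480 + 3 = 483

483


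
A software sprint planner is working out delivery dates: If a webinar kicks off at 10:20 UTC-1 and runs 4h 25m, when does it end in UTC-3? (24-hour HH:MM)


Start: 10:20 in UTC-1
Step 1 - add duration:
  minutes: 20 + 25 = 45
  hours: 10 + 4 + 0 = 14
  end in UTC-1: 14:45
Step 2 - convert UTC-1 -> UTC-3:
  offset difference: -3 - (-1) = -2 hours
  14 + (-2) = 12 -> mod 24 = 12
Result: 12:45 in UTC-3

12:45


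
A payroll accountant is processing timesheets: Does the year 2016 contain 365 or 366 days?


Year: 2016
Check leap year rules:
Divisible by 4? Yes
Divisible by 100? No
2016 is a leap year
Days: 366

366


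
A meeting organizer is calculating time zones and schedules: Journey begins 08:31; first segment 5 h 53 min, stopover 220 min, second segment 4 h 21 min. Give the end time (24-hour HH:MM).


Depart: 08:31
Leg 1: +353 min -> 14:24
Layover: +220 min -> 18:04
Leg 2: +261 min -> 22:25
Total travel: 834 minutes = 13h 54m
Arrival: 22:25

22:25


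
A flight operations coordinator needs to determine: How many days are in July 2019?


Month: July
Year: 2019
July is a 31-day month
Total: 31 days

31


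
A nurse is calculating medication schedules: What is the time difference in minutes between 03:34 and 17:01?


Start time: 03:34 = 214 minutes from midnight
End time: 17:01 = 1021 minutes from midnight
Difference: 1021 - 214 = 807 minutes
That is 13 hours and 27 minutes

807


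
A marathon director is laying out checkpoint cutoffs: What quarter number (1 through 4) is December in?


Month: December (month 12)
Q1: January-March (months 1-3)
Q2: April-June (months 4-6)
Q3: July-September (months 7-9)
Q4: October-December (months 10-12)
Month 12 falls in Q4

4


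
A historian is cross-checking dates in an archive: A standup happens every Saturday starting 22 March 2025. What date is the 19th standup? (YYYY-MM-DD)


First occurrence: 2025-03-22 (occurrence 1)
Each occurrence is 7 days after the previous.
Occurrence 19 is 18 weeks after the first.
18 weeks = 126 days
2025-03-22 + 126 days = 2025-07-26

2025-07-26


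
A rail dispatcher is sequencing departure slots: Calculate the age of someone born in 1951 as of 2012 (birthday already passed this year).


Birth year: 1951
Current year: 2012
Age = current year - birth year
Age = 2012 - 1951 = 61

61


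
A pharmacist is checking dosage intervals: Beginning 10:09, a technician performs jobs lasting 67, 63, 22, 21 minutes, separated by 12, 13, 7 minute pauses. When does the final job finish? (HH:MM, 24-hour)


Start: 10:09 = 609 min from midnight
  after task 1 (67 min): 11:16
  after break (12 min): 11:28
  after task 2 (63 min): 12:31
  after break (13 min): 12:44
  after task 3 (22 min): 13:06
  after break (7 min): 13:13
  after task 4 (21 min): 13:34
Total elapsed: 205 minutes
End time: 13:34

13:34


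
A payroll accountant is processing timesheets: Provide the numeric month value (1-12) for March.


Calendar month order:
2. February
3. March <--
4. April
March is month number 3

3


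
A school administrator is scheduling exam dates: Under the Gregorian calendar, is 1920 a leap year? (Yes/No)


Year: 1920
Divisible by 4? 1920 / 4 = 480.0 -> Yes
Divisible by 100? 1920 / 100 = 19.2 -> No
Divisible by 4 but not 100, so it IS a leap year

Yes


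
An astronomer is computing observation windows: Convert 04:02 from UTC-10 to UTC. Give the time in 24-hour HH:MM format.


Local time: 04:02 at UTC-10 (offset -10h)
Target zone: UTC (offset 0h)
Difference: 0 - (-10) = 10 hours
Calculation: 4 + (10) = 14
Result: 14:02

14:02


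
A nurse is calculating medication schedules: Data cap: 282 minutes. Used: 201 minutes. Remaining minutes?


Total budget: 282 minutes
Time used: 201 minutes
Remaining: 282 - 201 = 81 minutes
Percent used: 71.3%
Percent remaining: 28.7%

81


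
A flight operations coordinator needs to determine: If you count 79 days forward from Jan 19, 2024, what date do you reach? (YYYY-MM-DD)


Start: 2024-01-19
Adding 79 days
Days remaining in January: 12
After January: 67 days still to add
February 2024: 29 days, 38 remaining
March 2024: 31 days, 7 remaining
April 2024 has 30 days, need 7
Result: 2024-04-07

2024-04-07


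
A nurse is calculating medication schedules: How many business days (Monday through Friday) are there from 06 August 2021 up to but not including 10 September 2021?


Start: 2021-08-06 (Friday)
End (exclusive): 2021-09-10 (Friday)
Total calendar days: 35
Full weeks: 35 // 7 = 5 -> 25 weekdays
Remaining 0 days starting on Friday:
Total business days: 25 + 0 = 25

25


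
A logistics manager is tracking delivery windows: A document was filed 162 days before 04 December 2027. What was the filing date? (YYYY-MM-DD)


Start: 2027-12-04
Subtracting 162 days
Days already passed in December: 4
After going back through December: 158 more days to subtract
November 2027: 30 days, 128 remaining
October 2027: 31 days, 97 remaining
September 2027: 30 days, 67 remaining
August 2027: 31 days, 36 remaining
Result: 2027-06-25

2027-06-25


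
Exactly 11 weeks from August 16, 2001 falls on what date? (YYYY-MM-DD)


Start: 2001-08-16
Weeks to add: 11
Convert to days: 11 x 7 = 77 days
Add 77 days to 2001-08-16
Result: 2001-11-01

2001-11-01


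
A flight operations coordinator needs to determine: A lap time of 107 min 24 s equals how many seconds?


Minutes: 107
Seconds: 24
Convert minutes to seconds: 107 x 60 = 6420
Add remaining seconds: 6420 + 24 = 6444

6444


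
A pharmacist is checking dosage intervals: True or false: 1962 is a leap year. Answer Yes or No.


Year: 1962
Divisible by 4? 1962 / 4 = 490.5 -> No
Not divisible by 4, so NOT a leap year

No


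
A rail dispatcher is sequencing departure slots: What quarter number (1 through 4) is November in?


Month: November (month 11)
Q1: January-March (months 1-3)
Q2: April-June (months 4-6)
Q3: July-September (months 7-9)
Q4: October-December (months 10-12)
Month 11 falls in Q4

4


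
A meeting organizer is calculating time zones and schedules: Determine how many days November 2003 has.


Month: November
Year: 2003
November is a 30-day month
Total: 30 days

30


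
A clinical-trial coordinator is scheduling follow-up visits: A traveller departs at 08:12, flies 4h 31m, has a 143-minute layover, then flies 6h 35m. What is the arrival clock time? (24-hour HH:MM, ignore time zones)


Depart: 08:12
Leg 1: +271 min -> 12:43
Layover: +143 min -> 15:06
Leg 2: +395 min -> 21:41
Total travel: 809 minutes = 13h 29m
Arrival: 21:41

21:41


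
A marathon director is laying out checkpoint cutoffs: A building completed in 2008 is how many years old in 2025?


Birth year: 2008
Current year: 2025
Age = current year - birth year
Age = 2025 - 2008 = 17

17


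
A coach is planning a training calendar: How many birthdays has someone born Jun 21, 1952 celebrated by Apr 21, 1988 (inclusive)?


Birth: 1952-06-21
Reference: 1988-04-21
Year difference: 1988 - 1952 = 36
Has birthday (06-21) occurred by 04-21? No
Birthday not yet reached this year -> subtract 1
Age in full years: 35

35


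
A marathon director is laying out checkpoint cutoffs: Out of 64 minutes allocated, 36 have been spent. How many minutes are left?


Total budget: 64 minutes
Time used: 36 minutes
Remaining: 64 - 36 = 28 minutes
Percent used: 56.2%
Percent remaining: 43.8%

28


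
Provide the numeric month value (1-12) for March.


Calendar month order:
2. February
3. March <--
4. April
March is month number 3

3


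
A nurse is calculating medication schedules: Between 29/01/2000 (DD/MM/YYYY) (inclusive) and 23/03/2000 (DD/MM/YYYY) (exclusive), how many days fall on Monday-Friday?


Start: 2000-01-29 (Saturday)
End (exclusive): 2000-03-23 (Thursday)
Total calendar days: 54
Full weeks: 54 // 7 = 7 -> 35 weekdays
Remaining 5 days starting on Saturday:
  Sat(-), Sun(-), Mon(w), Tue(w), Wed(w) -> 3 weekdays
Total business days: 35 + 3 = 38

38


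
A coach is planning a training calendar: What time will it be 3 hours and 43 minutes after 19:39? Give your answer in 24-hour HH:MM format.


Start time: 19:39
Adding: 3 hours 43 minutes
Minutes: 39 + 43 = 82
Minute overflow: 82 >= 60, so carry 1 hour, minutes = 22
Hours: 19 + 3 + 1 = 23
Result: 23:22

23:22


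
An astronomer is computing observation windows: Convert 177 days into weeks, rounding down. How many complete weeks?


Total days: 177
Days per week: 7
Division: 177 / 7 = 25 remainder 2
Complete weeks: 25
Remaining days: 2

25


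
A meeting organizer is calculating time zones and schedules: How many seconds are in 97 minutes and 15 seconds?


Minutes: 97
Extra seconds: 15
Seconds per minute: 60
Minutes to seconds: 97 x 60 = 5820
Total: 5820 + 15 = 5835

5835


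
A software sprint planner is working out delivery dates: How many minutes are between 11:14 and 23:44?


Start time: 11:14 = 674 minutes from midnight
End time: 23:44 = 1424 minutes from midnight
Difference: 1424 - 674 = 750 minutes
That is 12 hours and 30 minutes

750


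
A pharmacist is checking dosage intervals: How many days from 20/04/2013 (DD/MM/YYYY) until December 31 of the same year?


Start: April 20, 2013
End: December 31, 2013
Days left in April: 10
May: 31
June: 30
July: 31
August: 31
... plus remaining months
Sum of remaining months: 245
Total: 10 + 245 = 255

255


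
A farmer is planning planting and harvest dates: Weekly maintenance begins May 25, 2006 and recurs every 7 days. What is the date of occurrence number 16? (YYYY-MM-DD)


First occurrence: 2006-05-25 (occurrence 1)
Each occurrence is 7 days after the previous.
Occurrence 16 is 15 weeks after the first.
15 weeks = 105 days
2006-05-25 + 105 days = 2006-09-07

2006-09-07


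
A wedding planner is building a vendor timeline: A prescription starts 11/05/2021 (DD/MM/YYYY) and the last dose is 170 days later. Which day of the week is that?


Start: 2021-05-11 (Tuesday)
Step 1 - find target date: add 170 days
  2021-05-11 + 170 days = 2021-10-28
Step 2 - day of week:
  170 mod 7 = 2
  Tuesday + 2 days -> Thursday
Result: Thursday (2021-10-28)

Thursday


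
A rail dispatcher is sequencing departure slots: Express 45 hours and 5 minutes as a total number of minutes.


Hours: 45
Extra minutes: 5
Minutes per hour: 60
Hours to minutes: 45 x 60 = 2700
Total: 2700 + 5 = 2705

2705


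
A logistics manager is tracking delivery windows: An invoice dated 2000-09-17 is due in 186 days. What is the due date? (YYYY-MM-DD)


Start: 2000-09-17
Adding 186 days
Days remaining in September: 13
After September: 173 days still to add
October 2000: 31 days, 142 remaining
November 2000: 30 days, 112 remaining
December 2000: 31 days, 81 remaining
January 2001: 31 days, 50 remaining
Result: 2001-03-22

2001-03-22


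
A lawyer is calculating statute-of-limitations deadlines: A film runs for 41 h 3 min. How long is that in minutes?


Hours: 41
Minutes: 3
Convert hours to minutes: 41 x 60 = 2460
Add remaining minutes: 2460 + 3 = 2463

2463


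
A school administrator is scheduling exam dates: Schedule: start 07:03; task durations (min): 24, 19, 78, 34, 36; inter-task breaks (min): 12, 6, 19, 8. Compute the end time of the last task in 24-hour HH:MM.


Start: 07:03 = 423 min from midnight
  after task 1 (24 min): 07:27
  after break (12 min): 07:39
  after task 2 (19 min): 07:58
  after break (6 min): 08:04
  after task 3 (78 min): 09:22
  after break (19 min): 09:41
  after task 4 (34 min): 10:15
  after break (8 min): 10:23
  after task 5 (36 min): 10:59
Total elapsed: 236 minutes
End time: 10:59

10:59


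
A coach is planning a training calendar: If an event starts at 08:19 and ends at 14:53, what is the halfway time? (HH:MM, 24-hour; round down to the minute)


Start time: 08:19 = 499 minutes from midnight
End time: 14:53 = 893 minutes from midnight
Sum: 499 + 893 = 1392
Midpoint: 1392 / 2 = 696 minutes
Convert: 696 / 60 = 11 hours, 36 minutes
Result: 11:36

11:36


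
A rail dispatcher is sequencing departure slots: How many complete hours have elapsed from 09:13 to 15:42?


Start: 09:13
End: 15:42
Hour difference: 15 - 9 = 6 hours
Minute difference: 42 - 13 = 29 minutes
Total minutes: 389
Complete hours: 389 / 60 = 6 (remainder 29)

6


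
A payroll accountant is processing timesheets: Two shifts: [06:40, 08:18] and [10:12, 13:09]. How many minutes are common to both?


Interval A: [400, 498] minutes from midnight
Interval B: [612, 789] minutes from midnight
Overlap start = max(400, 612) = 612
Overlap end = min(498, 789) = 498
End <= start, so the intervals do not overlap: 0 minutes

0


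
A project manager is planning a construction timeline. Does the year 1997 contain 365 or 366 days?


Year: 1997
Check leap year rules:
Divisible by 4? No
1997 is not a leap year
Days: 365

365


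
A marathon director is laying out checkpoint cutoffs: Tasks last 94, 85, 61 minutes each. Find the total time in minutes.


Durations: 94, 85, 61
Running sum: 94
+ 85 = 179
+ 61 = 240
Total duration: 240 minutes
That is 4 hours and 0 minutes

240


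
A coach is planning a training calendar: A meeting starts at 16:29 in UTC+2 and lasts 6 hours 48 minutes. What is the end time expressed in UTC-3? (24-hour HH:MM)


Start: 16:29 in UTC+2
Step 1 - add duration:
  minutes: 29 + 48 = 77 (carry 1h)
  hours: 16 + 6 + 1 = 23
  end in UTC+2: 23:17
Step 2 - convert UTC+2 -> UTC-3:
  offset difference: -3 - (2) = -5 hours
  23 + (-5) = 18 -> mod 24 = 18
Result: 18:17 in UTC-3

18:17


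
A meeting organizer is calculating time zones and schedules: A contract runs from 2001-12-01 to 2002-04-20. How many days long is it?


Start date: 2001-12-01
End date: 2002-04-20
Dec 2001: +31 days
Jan 2002: +31 days
Feb 2002: +28 days
Mar 2002: +31 days
Apr 2002: +19 days
Total: 140 days

140


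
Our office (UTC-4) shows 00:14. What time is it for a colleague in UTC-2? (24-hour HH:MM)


Local time: 00:14 at UTC-4 (offset -4h)
Target zone: UTC-2 (offset -2h)
Difference: -2 - (-4) = 2 hours
Calculation: 0 + (2) = 2
Result: 02:14

02:14


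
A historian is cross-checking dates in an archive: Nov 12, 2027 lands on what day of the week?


Date: 2027-11-12
January 1, 2027 is a Friday
Day of year: 316
Offset from Jan 1: 315 days
315 mod 7 = 0
Result: Friday

Friday


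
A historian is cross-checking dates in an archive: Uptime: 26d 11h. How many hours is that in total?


Days: 26
Extra hours: 11
Hours per day: 24
Days to hours: 26 x 24 = 624
Total: 624 + 11 = 635

635


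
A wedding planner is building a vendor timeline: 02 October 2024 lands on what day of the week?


Date: 2024-10-02
January 1, 2024 is a Monday
Day of year: 276
Offset from Jan 1: 275 days
275 mod 7 = 2
Result: Wednesday

Wednesday


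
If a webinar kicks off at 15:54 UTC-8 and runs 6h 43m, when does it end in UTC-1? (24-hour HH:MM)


Start: 15:54 in UTC-8
Step 1 - add duration:
  minutes: 54 + 43 = 97 (carry 1h)
  hours: 15 + 6 + 1 = 22
  end in UTC-8: 22:37
Step 2 - convert UTC-8 -> UTC-1:
  offset difference: -1 - (-8) = 7 hours
  22 + (7) = 29 -> mod 24 = 5
Result: 05:37 in UTC-1

05:37


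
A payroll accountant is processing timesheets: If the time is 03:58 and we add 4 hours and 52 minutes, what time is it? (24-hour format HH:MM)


Start time: 03:58
Adding: 4 hours 52 minutes
Minutes: 58 + 52 = 110
Minute overflow: 110 >= 60, so carry 1 hour, minutes = 50
Hours: 3 + 4 + 1 = 8
Result: 08:50

08:50


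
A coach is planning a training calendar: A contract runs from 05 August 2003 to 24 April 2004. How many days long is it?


Start date: 2003-08-05
End date: 2004-04-24
Aug 2003: +27 days
Sep 2003: +30 days
Oct 2003: +31 days
... (6 more months)
Total: 263 days

263


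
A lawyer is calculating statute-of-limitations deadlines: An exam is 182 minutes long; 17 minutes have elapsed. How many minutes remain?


Total budget: 182 minutes
Time used: 17 minutes
Remaining: 182 - 17 = 165 minutes
Percent used: 9.3%
Percent remaining: 90.7%

165


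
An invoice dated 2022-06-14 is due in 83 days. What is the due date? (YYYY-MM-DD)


Start: 2022-06-14
Adding 83 days
Days remaining in June: 16
After June: 67 days still to add
July 2022: 31 days, 36 remaining
August 2022: 31 days, 5 remaining
September 2022 has 30 days, need 5
Result: 2022-09-05

2022-09-05


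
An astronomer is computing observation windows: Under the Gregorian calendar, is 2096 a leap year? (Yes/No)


Year: 2096
Divisible by 4? 2096 / 4 = 524.0 -> Yes
Divisible by 100? 2096 / 100 = 20.96 -> No
Divisible by 4 but not 100, so it IS a leap year

Yes


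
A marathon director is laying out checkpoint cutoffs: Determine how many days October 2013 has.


Month: October
Year: 2013
October is a 31-day month
Total: 31 days

31


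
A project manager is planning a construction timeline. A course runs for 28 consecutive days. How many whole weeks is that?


Total days: 28
Days per week: 7
Division: 28 / 7 = 4 remainder 0
Complete weeks: 4
Remaining days: 0

4


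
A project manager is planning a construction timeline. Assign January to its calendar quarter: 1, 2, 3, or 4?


Month: January (month 1)
Q1: January-March (months 1-3)
Q2: April-June (months 4-6)
Q3: July-September (months 7-9)
Q4: October-December (months 10-12)
Month 1 falls in Q1

1


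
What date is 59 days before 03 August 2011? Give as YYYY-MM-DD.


Start: 2011-08-03
Subtracting 59 days
Days already passed in August: 3
After going back through August: 56 more days to subtract
July 2011: 31 days, 25 remaining
June 2011 has 30 days, need 25
Result: 2011-06-05

2011-06-05


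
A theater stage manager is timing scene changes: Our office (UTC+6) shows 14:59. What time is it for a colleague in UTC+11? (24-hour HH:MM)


Local time: 14:59 at UTC+6 (offset 6h)
Target zone: UTC+11 (offset 11h)
Difference: 11 - (6) = 5 hours
Calculation: 14 + (5) = 19
Result: 19:59

19:59


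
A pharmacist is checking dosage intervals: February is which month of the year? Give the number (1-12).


Calendar month order:
1. January
2. February <--
3. March
February is month number 2

2


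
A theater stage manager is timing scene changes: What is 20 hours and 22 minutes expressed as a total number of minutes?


Hours: 20
Minutes: 22
Convert hours to minutes: 20 x 60 = 1200
Add remaining minutes: 1200 + 22 = 1222

1222


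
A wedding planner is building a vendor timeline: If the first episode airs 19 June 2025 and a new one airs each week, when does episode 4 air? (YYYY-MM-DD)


First occurrence: 2025-06-19 (occurrence 1)
Each occurrence is 7 days after the previous.
Occurrence 4 is 3 weeks after the first.
3 weeks = 21 days
2025-06-19 + 21 days = 2025-07-10

2025-07-10


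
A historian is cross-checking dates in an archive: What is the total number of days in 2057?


Year: 2057
Check leap year rules:
Divisible by 4? No
2057 is not a leap year
Days: 365

365


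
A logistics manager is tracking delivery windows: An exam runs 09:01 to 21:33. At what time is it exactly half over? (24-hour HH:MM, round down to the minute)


Start time: 09:01 = 541 minutes from midnight
End time: 21:33 = 1293 minutes from midnight
Sum: 541 + 1293 = 1834
Midpoint: 1834 / 2 = 917 minutes
Convert: 917 / 60 = 15 hours, 17 minutes
Result: 15:17

15:17


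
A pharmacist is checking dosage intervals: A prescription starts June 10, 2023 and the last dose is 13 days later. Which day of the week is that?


Start: 2023-06-10 (Saturday)
Step 1 - find target date: add 13 days
  2023-06-10 + 13 days = 2023-06-23
Step 2 - day of week:
  13 mod 7 = 6
  Saturday + 6 days -> Friday
Result: Friday (2023-06-23)

Friday


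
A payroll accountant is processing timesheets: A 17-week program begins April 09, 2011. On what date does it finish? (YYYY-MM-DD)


Start: 2011-04-09
Weeks to add: 17
Convert to days: 17 x 7 = 119 days
Add 119 days to 2011-04-09
Result: 2011-08-06

2011-08-06


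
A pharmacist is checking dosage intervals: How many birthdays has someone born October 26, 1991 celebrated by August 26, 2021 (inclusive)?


Birth: 1991-10-26
Reference: 2021-08-26
Year difference: 2021 - 1991 = 30
Has birthday (10-26) occurred by 08-26? No
Birthday not yet reached this year -> subtract 1
Age in full years: 29

29


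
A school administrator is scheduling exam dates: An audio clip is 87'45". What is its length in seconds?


Minutes: 87
Seconds: 45
Convert minutes to seconds: 87 x 60 = 5220
Add remaining seconds: 5220 + 45 = 5265

5265


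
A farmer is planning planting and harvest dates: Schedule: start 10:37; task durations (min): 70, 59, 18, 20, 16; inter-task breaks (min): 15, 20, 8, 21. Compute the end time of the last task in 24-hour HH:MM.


Start: 10:37 = 637 min from midnight
  after task 1 (70 min): 11:47
  after break (15 min): 12:02
  after task 2 (59 min): 13:01
  after break (20 min): 13:21
  after task 3 (18 min): 13:39
  after break (8 min): 13:47
  after task 4 (20 min): 14:07
  after break (21 min): 14:28
  after task 5 (16 min): 14:44
Total elapsed: 247 minutes
End time: 14:44

14:44


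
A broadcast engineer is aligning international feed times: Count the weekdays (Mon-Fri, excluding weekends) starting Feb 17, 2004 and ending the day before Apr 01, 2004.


Start: 2004-02-17 (Tuesday)
End (exclusive): 2004-04-01 (Thursday)
Total calendar days: 44
Full weeks: 44 // 7 = 6 -> 30 weekdays
Remaining 2 days starting on Tuesday:
  Tue(w), Wed(w) -> 2 weekdays
Total business days: 30 + 2 = 32

32


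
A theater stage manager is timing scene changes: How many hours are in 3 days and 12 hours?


Days: 3
Extra hours: 12
Hours per day: 24
Days to hours: 3 x 24 = 72
Total: 72 + 12 = 84

84


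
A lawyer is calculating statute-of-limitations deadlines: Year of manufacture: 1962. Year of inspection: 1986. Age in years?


Birth year: 1962
Current year: 1986
Age = current year - birth year
Age = 1986 - 1962 = 24

24


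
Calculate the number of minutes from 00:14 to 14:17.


Start time: 00:14 = 14 minutes from midnight
End time: 14:17 = 857 minutes from midnight
Difference: 857 - 14 = 843 minutes
That is 14 hours and 3 minutes

843


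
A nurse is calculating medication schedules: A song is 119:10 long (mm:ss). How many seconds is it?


Minutes: 119
Extra seconds: 10
Seconds per minute: 60
Minutes to seconds: 119 x 60 = 7140
Total: 7140 + 10 = 7150

7150


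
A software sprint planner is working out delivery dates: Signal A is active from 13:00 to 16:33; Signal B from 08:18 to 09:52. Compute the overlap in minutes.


Interval A: [780, 993] minutes from midnight
Interval B: [498, 592] minutes from midnight
Overlap start = max(780, 498) = 780
Overlap end = min(993, 592) = 592
End <= start, so the intervals do not overlap: 0 minutes

0


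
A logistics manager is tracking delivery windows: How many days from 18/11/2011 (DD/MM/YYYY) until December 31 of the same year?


Start: November 18, 2011
End: December 31, 2011
Days left in November: 12
December: 31
Sum of remaining months: 31
Total: 12 + 31 = 43

43


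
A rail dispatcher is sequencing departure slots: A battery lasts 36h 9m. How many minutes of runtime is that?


Hours: 36
Extra minutes: 9
Minutes per hour: 60
Hours to minutes: 36 x 60 = 2160
Total: 2160 + 9 = 2169

2169


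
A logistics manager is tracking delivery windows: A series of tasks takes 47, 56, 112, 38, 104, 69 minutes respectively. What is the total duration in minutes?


Durations: 47, 56, 112, 38, 104, 69
Running sum: 47
+ 56 = 103
+ 112 = 215
+ 38 = 253
+ 104 = 357
+ 69 = 426
Total duration: 426 minutes
That is 7 hours and 6 minutes

426


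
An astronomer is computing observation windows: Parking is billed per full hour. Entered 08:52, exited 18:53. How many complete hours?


Start: 08:52
End: 18:53
Hour difference: 18 - 8 = 10 hours
Minute difference: 53 - 52 = 1 minutes
Total minutes: 601
Complete hours: 601 / 60 = 10 (remainder 1)

10


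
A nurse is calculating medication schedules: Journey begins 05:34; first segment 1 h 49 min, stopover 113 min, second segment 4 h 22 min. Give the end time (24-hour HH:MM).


Depart: 05:34
Leg 1: +109 min -> 07:23
Layover: +113 min -> 09:16
Leg 2: +262 min -> 13:38
Total travel: 484 minutes = 8h 4m
Arrival: 13:38

13:38


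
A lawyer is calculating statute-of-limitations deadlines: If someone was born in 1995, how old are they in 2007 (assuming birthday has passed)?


Birth year: 1995
Current year: 2007
Age = current year - birth year
Age = 2007 - 1995 = 12

12


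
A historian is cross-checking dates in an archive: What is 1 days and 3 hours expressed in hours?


Days: 1
Extra hours: 3
Hours per day: 24
Days to hours: 1 x 24 = 24
Total: 24 + 3 = 27

27


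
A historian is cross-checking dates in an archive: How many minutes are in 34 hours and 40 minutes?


Hours: 34
Minutes: 40
Convert hours to minutes: 34 x 60 = 2040
Add remaining minutes: 2040 + 40 = 2080

2080


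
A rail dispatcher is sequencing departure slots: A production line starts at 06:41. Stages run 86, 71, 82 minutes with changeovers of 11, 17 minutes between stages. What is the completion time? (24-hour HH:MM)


Start: 06:41 = 401 min from midnight
  after task 1 (86 min): 08:07
  after break (11 min): 08:18
  after task 2 (71 min): 09:29
  after break (17 min): 09:46
  after task 3 (82 min): 11:08
Total elapsed: 267 minutes
End time: 11:08

11:08


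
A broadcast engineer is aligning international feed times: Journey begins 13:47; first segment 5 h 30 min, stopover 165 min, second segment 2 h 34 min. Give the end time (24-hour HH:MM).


Depart: 13:47
Leg 1: +330 min -> 19:17
Layover: +165 min -> 22:02
Leg 2: +154 min -> 00:36
Total travel: 649 minutes = 10h 49m
Arrival: 00:36

00:36


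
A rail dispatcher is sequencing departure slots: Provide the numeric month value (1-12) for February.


Calendar month order:
1. January
2. February <--
3. March
February is month number 2

2


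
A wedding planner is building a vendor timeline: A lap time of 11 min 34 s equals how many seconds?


Minutes: 11
Seconds: 34
Convert minutes to seconds: 11 x 60 = 660
Add remaining seconds: 660 + 34 = 694

694


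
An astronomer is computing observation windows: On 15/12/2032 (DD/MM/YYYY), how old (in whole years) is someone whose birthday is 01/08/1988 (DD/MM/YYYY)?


Birth: 1988-08-01
Reference: 2032-12-15
Year difference: 2032 - 1988 = 44
Has birthday (08-01) occurred by 12-15? Yes
Age in full years: 44

44


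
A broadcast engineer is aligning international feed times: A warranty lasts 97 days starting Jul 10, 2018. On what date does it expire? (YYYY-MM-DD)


Start: 2018-07-10
Adding 97 days
Days remaining in July: 21
After July: 76 days still to add
August 2018: 31 days, 45 remaining
September 2018: 30 days, 15 remaining
October 2018 has 31 days, need 15
Result: 2018-10-15

2018-10-15


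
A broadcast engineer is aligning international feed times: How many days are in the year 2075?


Year: 2075
Check leap year rules:
Divisible by 4? No
2075 is not a leap year
Days: 365

365


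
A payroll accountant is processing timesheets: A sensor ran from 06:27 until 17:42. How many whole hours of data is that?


Start: 06:27
End: 17:42
Hour difference: 17 - 6 = 11 hours
Minute difference: 42 - 27 = 15 minutes
Total minutes: 675
Complete hours: 675 / 60 = 11 (remainder 15)

11


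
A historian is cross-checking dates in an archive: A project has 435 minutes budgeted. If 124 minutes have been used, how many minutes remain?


Total budget: 435 minutes
Time used: 124 minutes
Remaining: 435 - 124 = 311 minutes
Percent used: 28.5%
Percent remaining: 71.5%

311


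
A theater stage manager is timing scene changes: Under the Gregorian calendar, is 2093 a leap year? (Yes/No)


Year: 2093
Divisible by 4? 2093 / 4 = 523.25 -> No
Not divisible by 4, so NOT a leap year

No


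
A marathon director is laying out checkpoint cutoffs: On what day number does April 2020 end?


Month: April
Year: 2020
April is a 30-day month
Total: 30 days

30


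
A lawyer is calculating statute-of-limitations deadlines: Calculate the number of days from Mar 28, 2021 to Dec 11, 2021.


Start date: 2021-03-28
End date: 2021-12-11
Mar 2021: +4 days
Apr 2021: +30 days
May 2021: +31 days
... (7 more months)
Total: 258 days

258


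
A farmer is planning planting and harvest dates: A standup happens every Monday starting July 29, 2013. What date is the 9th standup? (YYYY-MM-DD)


First occurrence: 2013-07-29 (occurrence 1)
Each occurrence is 7 days after the previous.
Occurrence 9 is 8 weeks after the first.
8 weeks = 56 days
2013-07-29 + 56 days = 2013-09-23

2013-09-23


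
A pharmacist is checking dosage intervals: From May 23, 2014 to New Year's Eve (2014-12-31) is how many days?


Start: May 23, 2014
End: December 31, 2014
Days left in May: 8
June: 30
July: 31
August: 31
September: 30
... plus remaining months
Sum of remaining months: 214
Total: 8 + 214 = 222

222


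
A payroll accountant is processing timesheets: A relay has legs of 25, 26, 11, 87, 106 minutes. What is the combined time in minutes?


Durations: 25, 26, 11, 87, 106
Running sum: 25
+ 26 = 51
+ 11 = 62
+ 87 = 149
+ 106 = 255
Total duration: 255 minutes
That is 4 hours and 15 minutes

255


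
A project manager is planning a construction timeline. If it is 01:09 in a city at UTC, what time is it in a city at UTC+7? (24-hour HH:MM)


Local time: 01:09 at UTC (offset 0h)
Target zone: UTC+7 (offset 7h)
Difference: 7 - (0) = 7 hours
Calculation: 1 + (7) = 8
Result: 08:09

08:09


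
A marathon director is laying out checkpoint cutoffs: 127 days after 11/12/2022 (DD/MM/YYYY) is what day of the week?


Start: 2022-12-11 (Sunday)
Step 1 - find target date: add 127 days
  2022-12-11 + 127 days = 2023-04-17
Step 2 - day of week:
  127 mod 7 = 1
  Sunday + 1 days -> Monday
Result: Monday (2023-04-17)

Monday


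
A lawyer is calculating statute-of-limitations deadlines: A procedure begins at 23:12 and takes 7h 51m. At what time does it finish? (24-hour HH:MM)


Start time: 23:12
Adding: 7 hours 51 minutes
Minutes: 12 + 51 = 63
Minute overflow: 63 >= 60, so carry 1 hour, minutes = 3
Hours: 23 + 7 + 1 = 31
Hour wraparound: 31 mod 24 = 7
Result: 07:03

07:03


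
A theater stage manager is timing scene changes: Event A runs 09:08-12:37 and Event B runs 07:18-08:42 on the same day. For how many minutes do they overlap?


Interval A: [548, 757] minutes from midnight
Interval B: [438, 522] minutes from midnight
Overlap start = max(548, 438) = 548
Overlap end = min(757, 522) = 522
End <= start, so the intervals do not overlap: 0 minutes

0


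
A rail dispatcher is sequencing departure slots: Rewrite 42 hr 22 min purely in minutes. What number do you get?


Hours: 42
Extra minutes: 22
Minutes per hour: 60
Hours to minutes: 42 x 60 = 2520
Total: 2520 + 22 = 2542

2542


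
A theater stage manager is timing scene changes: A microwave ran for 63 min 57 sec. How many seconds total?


Minutes: 63
Extra seconds: 57
Seconds per minute: 60
Minutes to seconds: 63 x 60 = 3780
Total: 3780 + 57 = 3837

3837


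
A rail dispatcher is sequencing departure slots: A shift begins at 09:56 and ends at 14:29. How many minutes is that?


Start time: 09:56 = 596 minutes from midnight
End time: 14:29 = 869 minutes from midnight
Difference: 869 - 596 = 273 minutes
That is 4 hours and 33 minutes

273


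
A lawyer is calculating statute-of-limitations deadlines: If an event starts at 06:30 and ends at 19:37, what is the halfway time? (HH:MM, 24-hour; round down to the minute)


Start time: 06:30 = 390 minutes from midnight
End time: 19:37 = 1177 minutes from midnight
Sum: 390 + 1177 = 1567
Midpoint: 1567 / 2 = 783 minutes
Convert: 783 / 60 = 13 hours, 3 minutes
Result: 13:03

13:03


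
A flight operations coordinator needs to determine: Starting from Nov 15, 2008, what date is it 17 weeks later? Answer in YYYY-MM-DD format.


Start: 2008-11-15
Weeks to add: 17
Convert to days: 17 x 7 = 119 days
Add 119 days to 2008-11-15
Result: 2009-03-14

2009-03-14


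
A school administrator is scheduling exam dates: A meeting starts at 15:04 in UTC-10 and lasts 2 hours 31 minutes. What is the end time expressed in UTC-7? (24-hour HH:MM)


Start: 15:04 in UTC-10
Step 1 - add duration:
  minutes: 4 + 31 = 35
  hours: 15 + 2 + 0 = 17
  end in UTC-10: 17:35
Step 2 - convert UTC-10 -> UTC-7:
  offset difference: -7 - (-10) = 3 hours
  17 + (3) = 20 -> mod 24 = 20
Result: 20:35 in UTC-7

20:35


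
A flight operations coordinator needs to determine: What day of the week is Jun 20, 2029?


Date: 2029-06-20
January 1, 2029 is a Monday
Day of year: 171
Offset from Jan 1: 170 days
170 mod 7 = 2
Result: Wednesday

Wednesday


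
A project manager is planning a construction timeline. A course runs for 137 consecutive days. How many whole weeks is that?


Total days: 137
Days per week: 7
Division: 137 / 7 = 19 remainder 4
Complete weeks: 19
Remaining days: 4

19


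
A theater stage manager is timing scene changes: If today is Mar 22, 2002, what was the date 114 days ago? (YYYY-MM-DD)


Start: 2002-03-22
Subtracting 114 days
Days already passed in March: 22
After going back through March: 92 more days to subtract
February 2002: 28 days, 64 remaining
January 2002: 31 days, 33 remaining
December 2001: 31 days, 2 remaining
November 2001 has 30 days, need 2
Result: 2001-11-28

2001-11-28


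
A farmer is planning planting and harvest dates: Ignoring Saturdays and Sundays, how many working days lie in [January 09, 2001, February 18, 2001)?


Start: 2001-01-09 (Tuesday)
End (exclusive): 2001-02-18 (Sunday)
Total calendar days: 40
Full weeks: 40 // 7 = 5 -> 25 weekdays
Remaining 5 days starting on Tuesday:
  Tue(w), Wed(w), Thu(w), Fri(w), Sat(-) -> 4 weekdays
Total business days: 25 + 4 = 29

29


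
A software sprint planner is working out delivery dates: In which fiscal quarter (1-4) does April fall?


Month: April (month 4)
Q1: January-March (months 1-3)
Q2: April-June (months 4-6)
Q3: July-September (months 7-9)
Q4: October-December (months 10-12)
Month 4 falls in Q2

2


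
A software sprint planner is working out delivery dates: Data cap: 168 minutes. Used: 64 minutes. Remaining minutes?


Total budget: 168 minutes
Time used: 64 minutes
Remaining: 168 - 64 = 104 minutes
Percent used: 38.1%
Percent remaining: 61.9%

104


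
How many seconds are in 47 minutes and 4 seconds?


Minutes: 47
Extra seconds: 4
Seconds per minute: 60
Minutes to seconds: 47 x 60 = 2820
Total: 2820 + 4 = 2824

2824


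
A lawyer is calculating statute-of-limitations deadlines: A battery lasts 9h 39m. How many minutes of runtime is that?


Hours: 9
Extra minutes: 39
Minutes per hour: 60
Hours to minutes: 9 x 60 = 540
Total: 540 + 39 = 579

579


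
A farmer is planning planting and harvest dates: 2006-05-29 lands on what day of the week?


Date: 2006-05-29
January 1, 2006 is a Sunday
Day of year: 149
Offset from Jan 1: 148 days
148 mod 7 = 1
Result: Monday

Monday


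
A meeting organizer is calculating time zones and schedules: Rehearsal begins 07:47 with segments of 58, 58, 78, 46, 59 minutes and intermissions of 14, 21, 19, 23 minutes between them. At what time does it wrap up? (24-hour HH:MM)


Start: 07:47 = 467 min from midnight
  after task 1 (58 min): 08:45
  after break (14 min): 08:59
  after task 2 (58 min): 09:57
  after break (21 min): 10:18
  after task 3 (78 min): 11:36
  after break (19 min): 11:55
  after task 4 (46 min): 12:41
  after break (23 min): 13:04
  after task 5 (59 min): 14:03
Total elapsed: 376 minutes
End time: 14:03

14:03
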